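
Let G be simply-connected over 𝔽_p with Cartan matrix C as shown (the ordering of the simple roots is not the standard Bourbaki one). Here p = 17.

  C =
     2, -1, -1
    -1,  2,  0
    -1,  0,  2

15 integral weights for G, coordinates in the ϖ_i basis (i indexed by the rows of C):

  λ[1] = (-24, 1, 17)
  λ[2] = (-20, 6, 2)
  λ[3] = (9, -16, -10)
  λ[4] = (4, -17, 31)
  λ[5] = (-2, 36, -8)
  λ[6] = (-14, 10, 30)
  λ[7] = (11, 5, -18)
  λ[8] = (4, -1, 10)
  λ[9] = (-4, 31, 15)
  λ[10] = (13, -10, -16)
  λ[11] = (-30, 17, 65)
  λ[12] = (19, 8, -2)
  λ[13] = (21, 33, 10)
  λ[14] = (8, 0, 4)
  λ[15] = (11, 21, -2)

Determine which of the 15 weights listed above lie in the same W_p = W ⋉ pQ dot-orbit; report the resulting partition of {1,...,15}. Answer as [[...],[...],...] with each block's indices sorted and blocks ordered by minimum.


Cartan matrix: type A_3 (|W|=24); un-permuting the 3 rows.

λ_j+ρ reflected into Ā_17 (⟨·,θ^∨⟩≤17); 3-tuples as given:

  [1] (1, 11, 3);  [2] (9, 1, 5);  [3] (9, 1, 5);  [4] (1, 11, 3);  [5] (9, 1, 5);  [6] (1, 11, 3);  [7] (5, 0, 11);  [8] (5, 0, 11);  [9] (1, 11, 3);  [10] (9, 1, 5);  [11] (1, 11, 3);  [12] (5, 1, 9);  [13] (5, 0, 11);  [14] (9, 1, 5);  [15] (5, 0, 11)

The 15 indices split into 4 linkage classes (same alcove rep ⇔ same W_17-dot-orbit):

[[1, 4, 6, 9, 11], [2, 3, 5, 10, 14], [7, 8, 13, 15], [12]]


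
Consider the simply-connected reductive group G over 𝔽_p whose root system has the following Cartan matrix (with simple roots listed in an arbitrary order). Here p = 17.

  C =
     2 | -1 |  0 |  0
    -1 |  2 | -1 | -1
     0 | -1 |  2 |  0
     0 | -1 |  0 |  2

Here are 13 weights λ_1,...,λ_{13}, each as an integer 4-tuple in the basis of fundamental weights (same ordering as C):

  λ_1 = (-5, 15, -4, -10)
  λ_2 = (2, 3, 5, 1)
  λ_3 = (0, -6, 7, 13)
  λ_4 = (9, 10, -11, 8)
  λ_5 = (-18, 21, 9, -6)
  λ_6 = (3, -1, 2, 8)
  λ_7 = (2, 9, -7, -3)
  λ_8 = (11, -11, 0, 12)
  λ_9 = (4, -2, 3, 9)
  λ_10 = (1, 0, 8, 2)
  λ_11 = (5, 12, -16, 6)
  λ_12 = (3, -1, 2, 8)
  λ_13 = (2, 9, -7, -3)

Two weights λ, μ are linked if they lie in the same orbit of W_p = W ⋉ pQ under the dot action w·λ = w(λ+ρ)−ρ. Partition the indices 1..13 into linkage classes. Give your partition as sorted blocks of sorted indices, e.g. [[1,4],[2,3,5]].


D_4 Cartan matrix, 4 simple roots permuted; ρ=(1,1,1,1).

W_17-reps of the 13 weights in Ā_17 (same 4-coord order as C):

  1: (4, 0, 3, 9);  2: (3, 2, 6, 2);  3: (4, 0, 3, 9);  4: (3, 3, 3, 4);  5: (2, 0, 5, 10);  6: (4, 0, 3, 9);  7: (3, 2, 6, 2);  8: (2, 1, 9, 3);  9: (4, 0, 3, 9);  10: (2, 1, 9, 3);  11: (3, 2, 6, 2);  12: (4, 0, 3, 9);  13: (3, 2, 6, 2)

Linkage partition of the 13 weights (5 classes, p=17):

[[1, 3, 6, 9, 12], [2, 7, 11, 13], [4], [5], [8, 10]]


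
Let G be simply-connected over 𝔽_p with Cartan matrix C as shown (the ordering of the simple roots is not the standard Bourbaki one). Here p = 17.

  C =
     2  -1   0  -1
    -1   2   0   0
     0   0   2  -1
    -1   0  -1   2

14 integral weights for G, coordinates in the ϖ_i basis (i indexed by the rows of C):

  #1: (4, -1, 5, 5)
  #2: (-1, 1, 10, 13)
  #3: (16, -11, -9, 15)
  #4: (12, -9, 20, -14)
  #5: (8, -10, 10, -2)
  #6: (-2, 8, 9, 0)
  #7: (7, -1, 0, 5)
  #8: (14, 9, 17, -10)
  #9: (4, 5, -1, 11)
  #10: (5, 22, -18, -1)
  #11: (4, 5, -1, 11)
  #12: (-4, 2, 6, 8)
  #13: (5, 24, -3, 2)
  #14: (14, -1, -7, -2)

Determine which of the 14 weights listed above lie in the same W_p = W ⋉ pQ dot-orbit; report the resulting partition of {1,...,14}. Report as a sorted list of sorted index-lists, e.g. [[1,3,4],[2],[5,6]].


Root system A_4: the 4×4 matrix C matches after relabeling.

Folding the 14 weights λ_j+ρ into Ā_17 (reps in the given 4-coord order):

  λ_1 → (5, 0, 6, 6) · λ_2 → (8, 0, 1, 6) · λ_3 → (1, 6, 8, 0) · λ_4 → (4, 4, 4, 5) · λ_5 → (1, 6, 8, 0) · λ_6 → (1, 6, 8, 0) · λ_7 → (8, 0, 1, 6) · λ_8 → (1, 6, 8, 0) · λ_9 → (5, 0, 6, 6) · λ_10 → (5, 0, 6, 6) · λ_11 → (5, 0, 6, 6) · λ_12 → (3, 0, 7, 6) · λ_13 → (8, 0, 1, 6) · λ_14 → (8, 0, 1, 6)

Grouping the 14 weights by Ā_17-representative: 5 linkage classes.

[[1, 9, 10, 11], [2, 7, 13, 14], [3, 5, 6, 8], [4], [12]]


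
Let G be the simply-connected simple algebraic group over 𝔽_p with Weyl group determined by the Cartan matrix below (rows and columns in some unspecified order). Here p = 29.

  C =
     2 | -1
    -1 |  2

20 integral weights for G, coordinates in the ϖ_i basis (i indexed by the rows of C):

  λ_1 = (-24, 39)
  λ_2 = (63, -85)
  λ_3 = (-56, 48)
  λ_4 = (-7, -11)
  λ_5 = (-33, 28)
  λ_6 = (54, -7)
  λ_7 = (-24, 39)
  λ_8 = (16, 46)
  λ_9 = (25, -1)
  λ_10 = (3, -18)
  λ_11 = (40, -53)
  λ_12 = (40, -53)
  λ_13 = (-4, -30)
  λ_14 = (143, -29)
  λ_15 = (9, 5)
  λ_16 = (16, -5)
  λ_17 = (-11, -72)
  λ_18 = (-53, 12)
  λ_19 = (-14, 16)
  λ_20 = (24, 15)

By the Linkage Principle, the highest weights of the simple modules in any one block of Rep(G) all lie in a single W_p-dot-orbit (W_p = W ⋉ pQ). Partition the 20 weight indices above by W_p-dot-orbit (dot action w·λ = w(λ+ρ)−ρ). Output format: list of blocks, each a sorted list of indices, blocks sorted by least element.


Cartan matrix: type A_2 (|W|=6); un-permuting the 2 rows.

Ā_29 reps of the 20 weights (A_2, coords as presented):

  λ_1+ρ ↦ (12, 6) · λ_2+ρ ↦ (3, 20) · λ_3+ρ ↦ (3, 20) · λ_4+ρ ↦ (10, 6) · λ_5+ρ ↦ (26, 0) · λ_6+ρ ↦ (3, 20) · λ_7+ρ ↦ (12, 6) · λ_8+ρ ↦ (12, 6) · λ_9+ρ ↦ (26, 0) · λ_10+ρ ↦ (13, 4) · λ_11+ρ ↦ (12, 6) · λ_12+ρ ↦ (12, 6) · λ_13+ρ ↦ (26, 0) · λ_14+ρ ↦ (1, 0) · λ_15+ρ ↦ (10, 6) · λ_16+ρ ↦ (13, 4) · λ_17+ρ ↦ (10, 6) · λ_18+ρ ↦ (10, 6) · λ_19+ρ ↦ (13, 4) · λ_20+ρ ↦ (13, 4)

The 20 indices split into 6 linkage classes (same alcove rep ⇔ same W_29-dot-orbit):

[[1, 7, 8, 11, 12], [2, 3, 6], [4, 15, 17, 18], [5, 9, 13], [10, 16, 19, 20], [14]]


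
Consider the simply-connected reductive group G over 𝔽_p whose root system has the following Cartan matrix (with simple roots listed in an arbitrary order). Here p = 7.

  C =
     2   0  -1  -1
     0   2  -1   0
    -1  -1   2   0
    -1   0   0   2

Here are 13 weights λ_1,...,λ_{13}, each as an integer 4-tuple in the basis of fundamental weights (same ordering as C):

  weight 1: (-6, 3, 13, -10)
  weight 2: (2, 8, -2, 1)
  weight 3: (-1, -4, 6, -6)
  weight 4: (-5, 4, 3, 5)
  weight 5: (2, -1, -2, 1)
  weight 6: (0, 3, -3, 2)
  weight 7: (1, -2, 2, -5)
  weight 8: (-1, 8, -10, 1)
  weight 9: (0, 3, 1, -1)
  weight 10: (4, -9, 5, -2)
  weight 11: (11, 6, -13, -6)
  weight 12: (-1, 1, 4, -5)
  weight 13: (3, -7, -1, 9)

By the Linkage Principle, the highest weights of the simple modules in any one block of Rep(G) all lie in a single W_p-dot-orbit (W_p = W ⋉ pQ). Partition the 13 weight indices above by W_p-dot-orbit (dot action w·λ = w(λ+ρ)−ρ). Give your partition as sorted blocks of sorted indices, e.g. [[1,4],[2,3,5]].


Cartan matrix: type A_4 (|W|=120); un-permuting the 4 rows.

Each λ_j+ρ reduced to Ā_7; 4-tuples below use C's row order:

    λ_1+ρ ↦ (4, 2, 1, 0)
    λ_2+ρ ↦ (1, 1, 1, 2)
    λ_3+ρ ↦ (4, 2, 1, 0)
    λ_4+ρ ↦ (2, 1, 0, 2)
    λ_5+ρ ↦ (2, 1, 0, 2)
    λ_6+ρ ↦ (1, 2, 1, 2)
    λ_7+ρ ↦ (2, 1, 0, 2)
    λ_8+ρ ↦ (0, 0, 2, 5)
    λ_9+ρ ↦ (1, 4, 2, 0)
    λ_10+ρ ↦ (1, 2, 1, 2)
    λ_11+ρ ↦ (0, 0, 2, 5)
    λ_12+ρ ↦ (4, 2, 1, 0)
    λ_13+ρ ↦ (1, 4, 2, 0)

The 13 indices split into 6 linkage classes (same alcove rep ⇔ same W_7-dot-orbit):

[[1, 3, 12], [2], [4, 5, 7], [6, 10], [8, 11], [9, 13]]


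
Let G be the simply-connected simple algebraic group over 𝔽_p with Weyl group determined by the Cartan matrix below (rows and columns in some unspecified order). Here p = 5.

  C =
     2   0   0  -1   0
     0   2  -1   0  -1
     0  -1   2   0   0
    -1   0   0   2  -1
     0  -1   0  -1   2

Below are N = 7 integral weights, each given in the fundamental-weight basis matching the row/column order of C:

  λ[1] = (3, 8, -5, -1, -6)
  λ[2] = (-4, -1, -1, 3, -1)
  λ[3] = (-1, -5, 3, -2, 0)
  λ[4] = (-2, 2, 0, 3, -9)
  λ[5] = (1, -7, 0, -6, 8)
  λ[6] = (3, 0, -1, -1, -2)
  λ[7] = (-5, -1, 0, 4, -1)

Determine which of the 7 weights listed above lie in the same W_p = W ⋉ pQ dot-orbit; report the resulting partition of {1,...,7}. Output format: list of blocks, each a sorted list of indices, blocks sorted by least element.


Cartan matrix: type A_5 (|W|=720); un-permuting the 5 rows.

λ_j+ρ reflected into Ā_5 (⟨·,θ^∨⟩≤5); 5-tuples as given:

    λ_1 → (3, 0, 0, 1, 0)
    λ_2 → (3, 0, 0, 1, 0)
    λ_3 → (3, 0, 0, 1, 0)
    λ_4 → (0, 1, 0, 1, 0)
    λ_5 → (0, 1, 0, 1, 0)
    λ_6 → (3, 0, 0, 1, 0)
    λ_7 → (3, 0, 0, 1, 0)

Grouping the 7 weights by Ā_5-representative: 2 linkage classes.

[[1, 2, 3, 6, 7], [4, 5]]


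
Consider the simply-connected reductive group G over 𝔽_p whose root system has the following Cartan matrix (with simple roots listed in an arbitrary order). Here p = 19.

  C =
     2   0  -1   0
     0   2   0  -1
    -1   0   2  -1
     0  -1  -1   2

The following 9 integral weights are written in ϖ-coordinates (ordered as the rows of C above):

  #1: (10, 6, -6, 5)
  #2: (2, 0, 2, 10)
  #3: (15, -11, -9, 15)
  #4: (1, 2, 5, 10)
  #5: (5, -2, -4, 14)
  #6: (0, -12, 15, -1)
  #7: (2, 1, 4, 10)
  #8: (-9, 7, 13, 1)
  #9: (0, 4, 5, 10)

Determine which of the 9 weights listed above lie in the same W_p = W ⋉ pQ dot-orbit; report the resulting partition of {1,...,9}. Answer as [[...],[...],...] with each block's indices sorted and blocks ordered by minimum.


Root system A_4: the 4×4 matrix C matches after relabeling.

W_19-reps of the 9 weights in Ā_19 (same 4-coord order as C):

  λ_1 → (6, 7, 5, 1) · λ_2 → (3, 1, 3, 11) · λ_3 → (3, 3, 6, 2) · λ_4 → (1, 0, 5, 11) · λ_5 → (3, 1, 3, 11) · λ_6 → (1, 0, 5, 11) · λ_7 → (1, 0, 5, 11) · λ_8 → (3, 3, 6, 2) · λ_9 → (3, 1, 3, 11)

The 9 indices split into 4 linkage classes (same alcove rep ⇔ same W_19-dot-orbit):

[[1], [2, 5, 9], [3, 8], [4, 6, 7]]


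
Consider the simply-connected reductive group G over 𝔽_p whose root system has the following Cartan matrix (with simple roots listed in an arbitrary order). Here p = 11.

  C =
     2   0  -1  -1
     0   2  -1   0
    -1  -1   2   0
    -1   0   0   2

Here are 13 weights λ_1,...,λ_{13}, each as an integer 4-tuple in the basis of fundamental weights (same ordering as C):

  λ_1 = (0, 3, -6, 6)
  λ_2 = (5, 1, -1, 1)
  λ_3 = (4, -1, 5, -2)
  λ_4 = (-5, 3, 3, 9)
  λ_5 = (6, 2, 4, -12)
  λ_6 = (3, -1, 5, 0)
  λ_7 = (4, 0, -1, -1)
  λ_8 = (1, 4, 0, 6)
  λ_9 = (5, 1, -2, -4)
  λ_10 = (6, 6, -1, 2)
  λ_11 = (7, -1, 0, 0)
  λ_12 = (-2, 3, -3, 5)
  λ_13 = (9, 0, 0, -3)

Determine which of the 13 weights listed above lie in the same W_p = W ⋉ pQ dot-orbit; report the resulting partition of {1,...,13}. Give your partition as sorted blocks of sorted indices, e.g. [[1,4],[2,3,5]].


Dynkin diagram of C (from the 6 off-diagonal −1 entries): A_4.

Each λ_j+ρ reduced to Ā_11; 4-tuples below use C's row order:

  1: (4, 1, 0, 3) · 2: (6, 2, 0, 2) · 3: (4, 0, 6, 1) · 4: (4, 1, 0, 3) · 5: (4, 1, 0, 3) · 6: (4, 0, 6, 1) · 7: (5, 1, 0, 0) · 8: (2, 1, 1, 3) · 9: (2, 1, 1, 3) · 10: (4, 1, 0, 3) · 11: (8, 0, 1, 1) · 12: (2, 1, 1, 3) · 13: (8, 0, 1, 1)

These 13 weights hit 6 W_11-dot-orbits; sizes (4, 1, 2, 1, 3, 2):

[[1, 4, 5, 10], [2], [3, 6], [7], [8, 9, 12], [11, 13]]


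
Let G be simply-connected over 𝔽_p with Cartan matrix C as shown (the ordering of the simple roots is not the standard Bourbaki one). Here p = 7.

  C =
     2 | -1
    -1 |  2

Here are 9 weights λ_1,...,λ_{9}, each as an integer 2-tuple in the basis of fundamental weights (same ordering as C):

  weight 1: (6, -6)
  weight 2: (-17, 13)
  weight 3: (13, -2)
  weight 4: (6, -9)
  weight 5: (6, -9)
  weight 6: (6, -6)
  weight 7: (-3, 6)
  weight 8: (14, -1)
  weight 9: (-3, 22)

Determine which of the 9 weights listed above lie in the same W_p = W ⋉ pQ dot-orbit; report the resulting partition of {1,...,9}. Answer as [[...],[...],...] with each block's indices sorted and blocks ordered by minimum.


Cartan matrix: type A_2 (|W|=6); un-permuting the 2 rows.

λ_j+ρ reflected into Ā_7 (⟨·,θ^∨⟩≤7); 2-tuples as given:

    λ_1 → (2, 5)
    λ_2 → (2, 5)
    λ_3 → (0, 6)
    λ_4 → (0, 6)
    λ_5 → (0, 6)
    λ_6 → (2, 5)
    λ_7 → (2, 5)
    λ_8 → (0, 6)
    λ_9 → (2, 0)

The 9 indices split into 3 linkage classes (same alcove rep ⇔ same W_7-dot-orbit):

[[1, 2, 6, 7], [3, 4, 5, 8], [9]]


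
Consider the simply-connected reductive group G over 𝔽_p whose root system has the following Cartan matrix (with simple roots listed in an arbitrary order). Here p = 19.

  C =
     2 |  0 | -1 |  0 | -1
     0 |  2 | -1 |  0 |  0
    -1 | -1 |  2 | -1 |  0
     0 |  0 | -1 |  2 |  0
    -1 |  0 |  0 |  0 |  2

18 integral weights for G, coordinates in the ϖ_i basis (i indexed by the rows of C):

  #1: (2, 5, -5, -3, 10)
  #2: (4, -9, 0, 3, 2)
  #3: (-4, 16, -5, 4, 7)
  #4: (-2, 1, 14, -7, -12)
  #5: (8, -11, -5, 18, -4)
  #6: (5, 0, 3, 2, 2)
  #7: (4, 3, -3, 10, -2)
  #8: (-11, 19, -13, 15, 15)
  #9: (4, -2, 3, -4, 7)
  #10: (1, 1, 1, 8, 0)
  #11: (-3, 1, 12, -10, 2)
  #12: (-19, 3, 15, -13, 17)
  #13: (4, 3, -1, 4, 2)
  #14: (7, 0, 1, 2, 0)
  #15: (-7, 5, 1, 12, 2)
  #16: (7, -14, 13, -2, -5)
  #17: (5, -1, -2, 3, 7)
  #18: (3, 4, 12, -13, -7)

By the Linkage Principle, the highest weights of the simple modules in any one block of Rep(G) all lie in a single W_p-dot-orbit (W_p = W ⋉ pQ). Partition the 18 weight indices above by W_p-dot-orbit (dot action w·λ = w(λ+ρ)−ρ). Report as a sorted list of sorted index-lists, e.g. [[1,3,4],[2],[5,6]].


C ↔ D_5 under row/col permutation; |W(D_5)| = 1920.

W_19-reps of the 18 weights in Ā_19 (same 5-coord order as C):

  1: (2, 1, 0, 3, 8)
  2: (2, 1, 2, 3, 1)
  3: (0, 10, 1, 2, 1)
  4: (2, 1, 2, 3, 1)
  5: (2, 4, 0, 5, 3)
  6: (2, 1, 2, 3, 1)
  7: (1, 2, 2, 9, 1)
  8: (2, 1, 2, 3, 1)
  9: (2, 1, 0, 3, 8)
  10: (1, 2, 2, 9, 1)
  11: (1, 2, 2, 9, 1)
  12: (0, 10, 1, 2, 1)
  13: (2, 4, 0, 5, 3)
  14: (2, 1, 2, 3, 1)
  15: (1, 2, 2, 9, 1)
  16: (0, 10, 1, 2, 1)
  17: (2, 1, 0, 3, 8)
  18: (1, 2, 2, 9, 1)

The 18 indices split into 5 linkage classes (same alcove rep ⇔ same W_19-dot-orbit):

[[1, 9, 17], [2, 4, 6, 8, 14], [3, 12, 16], [5, 13], [7, 10, 11, 15, 18]]


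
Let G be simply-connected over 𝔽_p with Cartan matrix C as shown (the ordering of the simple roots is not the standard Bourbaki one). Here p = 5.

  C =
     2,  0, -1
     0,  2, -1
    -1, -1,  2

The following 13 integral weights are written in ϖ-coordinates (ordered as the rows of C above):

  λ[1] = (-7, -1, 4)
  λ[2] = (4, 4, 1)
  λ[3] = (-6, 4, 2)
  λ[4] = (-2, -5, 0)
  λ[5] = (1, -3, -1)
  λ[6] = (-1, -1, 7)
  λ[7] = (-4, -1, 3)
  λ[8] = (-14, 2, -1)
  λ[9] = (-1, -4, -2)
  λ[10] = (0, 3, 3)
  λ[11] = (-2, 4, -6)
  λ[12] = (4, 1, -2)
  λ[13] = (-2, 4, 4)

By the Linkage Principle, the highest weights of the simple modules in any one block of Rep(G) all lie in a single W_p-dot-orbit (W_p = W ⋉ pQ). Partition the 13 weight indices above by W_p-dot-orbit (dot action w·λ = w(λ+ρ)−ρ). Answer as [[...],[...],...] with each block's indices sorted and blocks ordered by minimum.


C ↔ A_3 under row/col permutation; |W(A_3)| = 24.

Alcove-folded reps (p=5, 13 weights, presented ϖ-order):

  λ_1+ρ ↦ (4, 0, 0)
  λ_2+ρ ↦ (0, 0, 2)
  λ_3+ρ ↦ (0, 0, 2)
  λ_4+ρ ↦ (3, 0, 1)
  λ_5+ρ ↦ (0, 0, 2)
  λ_6+ρ ↦ (0, 0, 2)
  λ_7+ρ ↦ (3, 0, 1)
  λ_8+ρ ↦ (0, 0, 2)
  λ_9+ρ ↦ (3, 0, 1)
  λ_10+ρ ↦ (3, 0, 1)
  λ_11+ρ ↦ (4, 0, 0)
  λ_12+ρ ↦ (3, 0, 1)
  λ_13+ρ ↦ (4, 0, 0)

Partition of {1..13} into 3 W_5-dot-orbits:

[[1, 11, 13], [2, 3, 5, 6, 8], [4, 7, 9, 10, 12]]


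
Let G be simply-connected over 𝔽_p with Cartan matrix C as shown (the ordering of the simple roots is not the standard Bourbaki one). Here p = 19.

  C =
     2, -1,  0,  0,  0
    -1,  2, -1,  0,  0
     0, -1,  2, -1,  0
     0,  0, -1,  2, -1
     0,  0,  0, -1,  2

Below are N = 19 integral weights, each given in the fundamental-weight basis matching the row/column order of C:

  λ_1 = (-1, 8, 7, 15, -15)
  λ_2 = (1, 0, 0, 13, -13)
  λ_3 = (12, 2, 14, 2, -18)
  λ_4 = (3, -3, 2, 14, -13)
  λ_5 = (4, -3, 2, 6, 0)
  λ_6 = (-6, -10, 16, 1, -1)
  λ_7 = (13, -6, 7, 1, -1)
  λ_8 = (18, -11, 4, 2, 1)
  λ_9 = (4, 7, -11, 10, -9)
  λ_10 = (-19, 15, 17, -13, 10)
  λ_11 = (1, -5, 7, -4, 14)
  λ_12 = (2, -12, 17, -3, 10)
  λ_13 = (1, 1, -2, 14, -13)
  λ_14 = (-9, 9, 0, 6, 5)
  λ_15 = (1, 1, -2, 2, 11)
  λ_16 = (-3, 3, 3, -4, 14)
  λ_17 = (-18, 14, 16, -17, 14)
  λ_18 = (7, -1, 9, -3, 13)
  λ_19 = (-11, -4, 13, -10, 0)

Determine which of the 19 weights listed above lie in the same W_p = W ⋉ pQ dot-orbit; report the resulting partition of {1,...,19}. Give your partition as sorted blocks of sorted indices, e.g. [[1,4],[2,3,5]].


Cartan matrix: type A_5 (|W|=720); un-permuting the 5 rows.

Folding the 19 weights λ_j+ρ into Ā_19 (reps in the given 5-coord order):

    1: (9, 5, 3, 2, 0)
    2: (2, 1, 1, 2, 12)
    3: (2, 1, 1, 2, 12)
    4: (1, 2, 1, 3, 11)
    5: (3, 2, 1, 7, 1)
    6: (9, 5, 3, 2, 0)
    7: (9, 5, 3, 2, 0)
    8: (9, 5, 3, 2, 0)
    9: (3, 2, 1, 7, 1)
    10: (1, 2, 1, 3, 11)
    11: (1, 2, 1, 3, 11)
    12: (0, 3, 5, 2, 1)
    13: (2, 1, 1, 2, 12)
    14: (3, 2, 1, 7, 1)
    15: (2, 1, 1, 2, 12)
    16: (1, 2, 1, 3, 11)
    17: (2, 1, 1, 2, 12)
    18: (0, 3, 5, 2, 1)
    19: (3, 2, 1, 7, 1)

The 19 indices split into 5 linkage classes (same alcove rep ⇔ same W_19-dot-orbit):

[[1, 6, 7, 8], [2, 3, 13, 15, 17], [4, 10, 11, 16], [5, 9, 14, 19], [12, 18]]


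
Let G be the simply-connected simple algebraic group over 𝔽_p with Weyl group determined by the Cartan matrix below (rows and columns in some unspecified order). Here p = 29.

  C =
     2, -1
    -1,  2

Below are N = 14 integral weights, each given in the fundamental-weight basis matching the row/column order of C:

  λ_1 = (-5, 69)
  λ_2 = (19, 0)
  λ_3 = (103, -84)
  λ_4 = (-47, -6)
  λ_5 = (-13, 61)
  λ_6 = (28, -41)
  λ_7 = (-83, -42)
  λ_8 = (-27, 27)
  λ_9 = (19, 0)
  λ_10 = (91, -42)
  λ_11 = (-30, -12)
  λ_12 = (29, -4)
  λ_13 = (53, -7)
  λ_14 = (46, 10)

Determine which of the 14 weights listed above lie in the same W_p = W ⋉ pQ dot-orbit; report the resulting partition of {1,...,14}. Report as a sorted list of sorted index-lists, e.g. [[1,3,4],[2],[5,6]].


C ↔ A_2 under row/col permutation; |W(A_2)| = 6.

Alcove-folded reps (p=29, 14 weights, presented ϖ-order):

  λ_1+ρ ↦ (17, 4)
  λ_2+ρ ↦ (20, 1)
  λ_3+ρ ↦ (17, 4)
  λ_4+ρ ↦ (17, 7)
  λ_5+ρ ↦ (17, 4)
  λ_6+ρ ↦ (0, 18)
  λ_7+ρ ↦ (17, 7)
  λ_8+ρ ↦ (26, 2)
  λ_9+ρ ↦ (20, 1)
  λ_10+ρ ↦ (17, 7)
  λ_11+ρ ↦ (0, 18)
  λ_12+ρ ↦ (26, 2)
  λ_13+ρ ↦ (4, 19)
  λ_14+ρ ↦ (0, 18)

Partition of {1..14} into 6 W_29-dot-orbits:

[[1, 3, 5], [2, 9], [4, 7, 10], [6, 11, 14], [8, 12], [13]]


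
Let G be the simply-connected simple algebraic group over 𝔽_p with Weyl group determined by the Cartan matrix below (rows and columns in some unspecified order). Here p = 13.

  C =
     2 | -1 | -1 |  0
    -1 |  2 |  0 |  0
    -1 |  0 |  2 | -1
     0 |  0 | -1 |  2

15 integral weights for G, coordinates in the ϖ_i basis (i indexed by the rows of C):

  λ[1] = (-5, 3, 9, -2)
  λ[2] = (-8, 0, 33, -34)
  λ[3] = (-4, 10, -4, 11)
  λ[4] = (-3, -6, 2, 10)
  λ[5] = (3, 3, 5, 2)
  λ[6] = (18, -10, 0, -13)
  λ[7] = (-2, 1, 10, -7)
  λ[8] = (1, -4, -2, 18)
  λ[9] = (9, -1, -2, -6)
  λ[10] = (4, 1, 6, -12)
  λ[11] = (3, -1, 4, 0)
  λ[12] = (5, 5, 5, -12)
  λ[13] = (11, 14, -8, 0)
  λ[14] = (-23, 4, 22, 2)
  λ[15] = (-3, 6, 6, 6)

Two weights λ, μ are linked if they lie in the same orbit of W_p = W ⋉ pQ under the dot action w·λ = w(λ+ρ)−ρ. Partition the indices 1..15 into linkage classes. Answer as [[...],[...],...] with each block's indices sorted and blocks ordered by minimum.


A_4 Cartan matrix, 4 simple roots permuted; ρ=(1,1,1,1).

Ā_13 reps of the 15 weights (A_4, coords as presented):

  λ_1+ρ ↦ (4, 0, 5, 1)
  λ_2+ρ ↦ (1, 1, 5, 1)
  λ_3+ρ ↦ (3, 1, 3, 2)
  λ_4+ρ ↦ (1, 1, 4, 6)
  λ_5+ρ ↦ (4, 0, 5, 1)
  λ_6+ρ ↦ (1, 1, 4, 6)
  λ_7+ρ ↦ (1, 1, 4, 6)
  λ_8+ρ ↦ (1, 1, 4, 6)
  λ_9+ρ ↦ (4, 0, 5, 1)
  λ_10+ρ ↦ (1, 1, 4, 6)
  λ_11+ρ ↦ (4, 0, 5, 1)
  λ_12+ρ ↦ (1, 1, 5, 1)
  λ_13+ρ ↦ (1, 1, 5, 1)
  λ_14+ρ ↦ (4, 0, 5, 1)
  λ_15+ρ ↦ (1, 1, 5, 1)

The 15 indices split into 4 linkage classes (same alcove rep ⇔ same W_13-dot-orbit):

[[1, 5, 9, 11, 14], [2, 12, 13, 15], [3], [4, 6, 7, 8, 10]]


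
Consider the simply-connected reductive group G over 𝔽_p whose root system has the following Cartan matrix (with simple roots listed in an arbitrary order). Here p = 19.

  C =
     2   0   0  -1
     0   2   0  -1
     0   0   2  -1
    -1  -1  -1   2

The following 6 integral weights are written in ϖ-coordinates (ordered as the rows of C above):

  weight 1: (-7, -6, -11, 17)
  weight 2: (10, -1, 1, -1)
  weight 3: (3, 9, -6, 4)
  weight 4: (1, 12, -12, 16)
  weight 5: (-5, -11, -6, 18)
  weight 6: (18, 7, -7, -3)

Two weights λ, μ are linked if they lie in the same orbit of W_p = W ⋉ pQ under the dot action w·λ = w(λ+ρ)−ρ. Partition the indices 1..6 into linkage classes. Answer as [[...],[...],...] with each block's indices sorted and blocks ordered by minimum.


C ↔ D_4 under row/col permutation; |W(D_4)| = 192.

Ā_19 reps of the 6 weights (D_4, coords as presented):

  λ_1 → (3, 2, 7, 3);  λ_2 → (11, 0, 2, 0);  λ_3 → (4, 10, 5, 0);  λ_4 → (11, 0, 2, 0);  λ_5 → (4, 10, 5, 0);  λ_6 → (11, 0, 2, 0)

Grouping the 6 weights by Ā_19-representative: 3 linkage classes.

[[1], [2, 4, 6], [3, 5]]


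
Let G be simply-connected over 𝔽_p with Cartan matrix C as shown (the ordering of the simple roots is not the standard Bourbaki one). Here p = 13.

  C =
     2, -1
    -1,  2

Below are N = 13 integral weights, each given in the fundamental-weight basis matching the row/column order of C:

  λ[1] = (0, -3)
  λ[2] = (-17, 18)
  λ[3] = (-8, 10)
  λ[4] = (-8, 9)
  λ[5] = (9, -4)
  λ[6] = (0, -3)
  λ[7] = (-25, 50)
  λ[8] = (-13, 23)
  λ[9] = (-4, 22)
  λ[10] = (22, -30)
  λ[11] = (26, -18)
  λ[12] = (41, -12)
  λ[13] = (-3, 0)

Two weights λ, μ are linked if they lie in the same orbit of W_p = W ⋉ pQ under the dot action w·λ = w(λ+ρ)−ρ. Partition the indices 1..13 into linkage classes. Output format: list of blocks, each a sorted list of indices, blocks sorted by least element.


Cartan matrix: type A_2 (|W|=6); un-permuting the 2 rows.

W_13-reps of the 13 weights in Ā_13 (same 2-coord order as C):

  λ_1 → (1, 1) · λ_2 → (7, 3) · λ_3 → (7, 4) · λ_4 → (7, 3) · λ_5 → (7, 3) · λ_6 → (1, 1) · λ_7 → (1, 1) · λ_8 → (1, 1) · λ_9 → (7, 3) · λ_10 → (7, 3) · λ_11 → (3, 1) · λ_12 → (8, 3) · λ_13 → (1, 1)

These 13 weights hit 5 W_13-dot-orbits; sizes (5, 5, 1, 1, 1):

[[1, 6, 7, 8, 13], [2, 4, 5, 9, 10], [3], [11], [12]]


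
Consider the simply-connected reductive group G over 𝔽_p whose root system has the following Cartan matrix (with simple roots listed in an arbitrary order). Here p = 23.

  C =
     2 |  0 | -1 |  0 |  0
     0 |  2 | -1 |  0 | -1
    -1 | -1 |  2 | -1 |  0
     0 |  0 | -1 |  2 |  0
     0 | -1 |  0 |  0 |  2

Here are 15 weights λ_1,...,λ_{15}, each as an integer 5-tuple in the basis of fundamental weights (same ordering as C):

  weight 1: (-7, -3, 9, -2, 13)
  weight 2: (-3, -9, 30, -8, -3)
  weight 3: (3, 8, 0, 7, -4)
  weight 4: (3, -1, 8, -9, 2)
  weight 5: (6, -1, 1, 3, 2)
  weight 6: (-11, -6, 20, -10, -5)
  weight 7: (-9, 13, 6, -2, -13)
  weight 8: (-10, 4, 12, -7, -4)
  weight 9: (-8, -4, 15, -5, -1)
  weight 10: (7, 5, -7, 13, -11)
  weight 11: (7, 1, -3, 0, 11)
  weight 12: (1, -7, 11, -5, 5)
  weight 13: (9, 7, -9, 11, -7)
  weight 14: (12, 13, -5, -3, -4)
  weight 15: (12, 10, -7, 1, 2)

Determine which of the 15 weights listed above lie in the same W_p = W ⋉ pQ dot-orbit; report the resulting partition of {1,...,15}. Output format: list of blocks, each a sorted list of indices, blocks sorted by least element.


Dynkin diagram of C (from the 8 off-diagonal −1 entries): D_5.

λ_j+ρ reflected into Ā_23 (⟨·,θ^∨⟩≤23); 5-tuples as given:

  [1] (6, 0, 1, 1, 12);  [2] (6, 0, 1, 1, 12);  [3] (4, 0, 1, 8, 3);  [4] (4, 0, 1, 8, 3);  [5] (7, 0, 2, 4, 3);  [6] (3, 3, 4, 2, 2);  [7] (6, 0, 1, 1, 12);  [8] (7, 0, 2, 4, 3);  [9] (7, 0, 2, 4, 3);  [10] (2, 6, 2, 4, 0);  [11] (6, 0, 1, 1, 12);  [12] (2, 6, 2, 4, 0);  [13] (2, 6, 2, 4, 0);  [14] (7, 0, 2, 4, 3);  [15] (7, 0, 2, 4, 3)

These 15 weights hit 5 W_23-dot-orbits; sizes (4, 2, 5, 1, 3):

[[1, 2, 7, 11], [3, 4], [5, 8, 9, 14, 15], [6], [10, 12, 13]]


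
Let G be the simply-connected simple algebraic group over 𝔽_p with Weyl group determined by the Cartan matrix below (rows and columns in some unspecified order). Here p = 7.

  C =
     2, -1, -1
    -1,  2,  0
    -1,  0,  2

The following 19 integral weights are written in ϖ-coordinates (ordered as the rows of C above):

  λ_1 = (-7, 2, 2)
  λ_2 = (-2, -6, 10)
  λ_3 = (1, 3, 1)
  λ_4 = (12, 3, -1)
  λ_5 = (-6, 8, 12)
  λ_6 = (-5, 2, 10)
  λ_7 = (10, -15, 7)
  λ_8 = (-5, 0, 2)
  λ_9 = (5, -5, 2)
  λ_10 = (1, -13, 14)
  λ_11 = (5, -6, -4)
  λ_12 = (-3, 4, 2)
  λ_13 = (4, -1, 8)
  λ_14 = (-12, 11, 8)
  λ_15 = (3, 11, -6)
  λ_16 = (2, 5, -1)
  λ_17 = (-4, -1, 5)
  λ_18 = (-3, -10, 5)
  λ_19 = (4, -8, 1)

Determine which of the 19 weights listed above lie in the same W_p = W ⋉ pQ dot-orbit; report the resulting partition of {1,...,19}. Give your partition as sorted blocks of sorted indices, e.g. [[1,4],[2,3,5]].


Dynkin diagram of C (from the 4 off-diagonal −1 entries): A_3.

λ_j+ρ reflected into Ā_7 (⟨·,θ^∨⟩≤7); 3-tuples as given:

  λ_1 → (0, 3, 3) · λ_2 → (2, 3, 1) · λ_3 → (2, 3, 1) · λ_4 → (0, 3, 1) · λ_5 → (2, 3, 1) · λ_6 → (0, 3, 3) · λ_7 → (1, 4, 2) · λ_8 → (0, 3, 1) · λ_9 → (2, 2, 1) · λ_10 → (2, 2, 1) · λ_11 → (2, 3, 1) · λ_12 → (2, 3, 1) · λ_13 → (2, 5, 0) · λ_14 → (2, 2, 1) · λ_15 → (2, 2, 1) · λ_16 → (1, 4, 2) · λ_17 → (0, 3, 3) · λ_18 → (2, 2, 1) · λ_19 → (2, 5, 0)

6 distinct reps among the 19 weights ⇒ 6 W_7-linkage classes:

[[1, 6, 17], [2, 3, 5, 11, 12], [4, 8], [7, 16], [9, 10, 14, 15, 18], [13, 19]]


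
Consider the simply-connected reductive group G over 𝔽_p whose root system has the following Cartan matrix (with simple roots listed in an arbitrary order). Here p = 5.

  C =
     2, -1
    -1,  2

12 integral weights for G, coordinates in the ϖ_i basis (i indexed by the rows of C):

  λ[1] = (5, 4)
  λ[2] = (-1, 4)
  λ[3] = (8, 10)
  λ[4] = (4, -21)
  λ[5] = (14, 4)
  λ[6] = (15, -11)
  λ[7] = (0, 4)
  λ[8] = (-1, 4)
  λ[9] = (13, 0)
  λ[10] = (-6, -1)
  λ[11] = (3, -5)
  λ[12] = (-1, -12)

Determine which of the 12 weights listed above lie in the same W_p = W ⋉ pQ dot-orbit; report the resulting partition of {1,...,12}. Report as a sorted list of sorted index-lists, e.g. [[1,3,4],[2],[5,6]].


Dynkin diagram of C (from the 2 off-diagonal −1 entries): A_2.

W_5-reps of the 12 weights in Ā_5 (same 2-coord order as C):

  1: (1, 0) · 2: (0, 5) · 3: (1, 0) · 4: (0, 5) · 5: (0, 5) · 6: (0, 4) · 7: (0, 4) · 8: (0, 5) · 9: (1, 0) · 10: (0, 5) · 11: (0, 4) · 12: (0, 4)

The 12 indices split into 3 linkage classes (same alcove rep ⇔ same W_5-dot-orbit):

[[1, 3, 9], [2, 4, 5, 8, 10], [6, 7, 11, 12]]


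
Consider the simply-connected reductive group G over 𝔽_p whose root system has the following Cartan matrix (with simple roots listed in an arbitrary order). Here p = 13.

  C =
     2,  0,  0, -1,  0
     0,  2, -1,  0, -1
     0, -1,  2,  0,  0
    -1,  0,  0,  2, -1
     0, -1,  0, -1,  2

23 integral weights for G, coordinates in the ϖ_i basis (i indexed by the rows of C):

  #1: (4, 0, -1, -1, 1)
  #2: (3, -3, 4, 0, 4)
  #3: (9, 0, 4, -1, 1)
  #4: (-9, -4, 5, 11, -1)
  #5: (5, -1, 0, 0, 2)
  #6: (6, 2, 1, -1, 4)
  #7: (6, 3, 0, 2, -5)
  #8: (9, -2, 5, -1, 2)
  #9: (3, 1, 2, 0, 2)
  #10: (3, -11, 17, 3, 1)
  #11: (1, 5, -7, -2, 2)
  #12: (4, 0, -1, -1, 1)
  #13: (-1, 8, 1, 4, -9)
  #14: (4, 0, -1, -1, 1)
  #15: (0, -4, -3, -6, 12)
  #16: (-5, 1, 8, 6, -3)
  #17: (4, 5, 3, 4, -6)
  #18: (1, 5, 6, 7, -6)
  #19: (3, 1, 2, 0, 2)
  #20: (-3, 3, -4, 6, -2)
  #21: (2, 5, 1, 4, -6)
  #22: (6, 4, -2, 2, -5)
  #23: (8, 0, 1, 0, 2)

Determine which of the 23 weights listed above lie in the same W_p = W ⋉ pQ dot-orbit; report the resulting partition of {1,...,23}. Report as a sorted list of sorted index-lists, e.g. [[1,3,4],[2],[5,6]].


Type A_5, rank 5, |W|=720; reorder rows/cols to standard.

Alcove-folded reps (p=13, 23 weights, presented ϖ-order):

  λ_1+ρ ↦ (5, 1, 0, 0, 2);  λ_2+ρ ↦ (4, 2, 3, 1, 3);  λ_3+ρ ↦ (5, 1, 0, 0, 2);  λ_4+ρ ↦ (6, 0, 1, 1, 3);  λ_5+ρ ↦ (6, 0, 1, 1, 3);  λ_6+ρ ↦ (3, 1, 2, 0, 5);  λ_7+ρ ↦ (6, 0, 1, 1, 3);  λ_8+ρ ↦ (5, 1, 0, 0, 2);  λ_9+ρ ↦ (4, 2, 3, 1, 3);  λ_10+ρ ↦ (4, 2, 3, 1, 3);  λ_11+ρ ↦ (1, 0, 6, 1, 2);  λ_12+ρ ↦ (5, 1, 0, 0, 2);  λ_13+ρ ↦ (3, 1, 2, 0, 5);  λ_14+ρ ↦ (5, 1, 0, 0, 2);  λ_15+ρ ↦ (4, 2, 3, 1, 3);  λ_16+ρ ↦ (1, 0, 6, 1, 2);  λ_17+ρ ↦ (3, 1, 2, 0, 5);  λ_18+ρ ↦ (3, 1, 2, 0, 5);  λ_19+ρ ↦ (4, 2, 3, 1, 3);  λ_20+ρ ↦ (2, 0, 3, 4, 1);  λ_21+ρ ↦ (3, 1, 2, 0, 5);  λ_22+ρ ↦ (6, 0, 1, 1, 3);  λ_23+ρ ↦ (6, 0, 1, 1, 3)

These 23 weights hit 6 W_13-dot-orbits; sizes (5, 5, 5, 5, 2, 1):

[[1, 3, 8, 12, 14], [2, 9, 10, 15, 19], [4, 5, 7, 22, 23], [6, 13, 17, 18, 21], [11, 16], [20]]


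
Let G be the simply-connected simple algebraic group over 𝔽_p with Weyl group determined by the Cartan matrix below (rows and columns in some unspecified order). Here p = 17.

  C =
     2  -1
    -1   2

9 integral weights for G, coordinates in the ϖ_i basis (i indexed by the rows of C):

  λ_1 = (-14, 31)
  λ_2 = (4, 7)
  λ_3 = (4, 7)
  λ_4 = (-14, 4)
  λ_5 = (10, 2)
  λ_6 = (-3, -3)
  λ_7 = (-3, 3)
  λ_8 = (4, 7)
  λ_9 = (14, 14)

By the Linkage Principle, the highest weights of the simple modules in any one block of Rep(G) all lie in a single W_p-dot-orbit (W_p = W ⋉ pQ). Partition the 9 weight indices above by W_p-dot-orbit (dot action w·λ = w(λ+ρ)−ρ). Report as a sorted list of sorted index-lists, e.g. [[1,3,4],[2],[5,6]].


Dynkin diagram of C (from the 2 off-diagonal −1 entries): A_2.

Folding the 9 weights λ_j+ρ into Ā_17 (reps in the given 2-coord order):

  [1] (2, 2);  [2] (5, 8);  [3] (5, 8);  [4] (5, 8);  [5] (11, 3);  [6] (2, 2);  [7] (2, 2);  [8] (5, 8);  [9] (2, 2)

3 distinct reps among the 9 weights ⇒ 3 W_17-linkage classes:

[[1, 6, 7, 9], [2, 3, 4, 8], [5]]


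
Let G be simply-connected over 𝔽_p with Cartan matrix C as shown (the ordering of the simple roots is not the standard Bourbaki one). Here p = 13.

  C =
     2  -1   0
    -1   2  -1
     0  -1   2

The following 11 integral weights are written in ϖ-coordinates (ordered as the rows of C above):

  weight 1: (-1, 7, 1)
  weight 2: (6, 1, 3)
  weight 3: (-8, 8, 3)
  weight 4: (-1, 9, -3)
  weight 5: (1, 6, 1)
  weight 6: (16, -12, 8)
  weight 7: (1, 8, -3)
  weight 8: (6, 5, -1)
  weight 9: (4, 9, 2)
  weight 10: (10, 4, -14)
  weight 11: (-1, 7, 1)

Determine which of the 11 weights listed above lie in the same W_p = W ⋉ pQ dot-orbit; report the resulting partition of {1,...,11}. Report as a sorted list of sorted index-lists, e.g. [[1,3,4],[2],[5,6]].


Dynkin diagram of C (from the 4 off-diagonal −1 entries): A_3.

W_13-reps of the 11 weights in Ā_13 (same 3-coord order as C):

  λ_1+ρ ↦ (0, 8, 2);  λ_2+ρ ↦ (7, 2, 4);  λ_3+ρ ↦ (7, 2, 4);  λ_4+ρ ↦ (0, 8, 2);  λ_5+ρ ↦ (2, 7, 2);  λ_6+ρ ↦ (2, 7, 2);  λ_7+ρ ↦ (2, 7, 2);  λ_8+ρ ↦ (7, 6, 0);  λ_9+ρ ↦ (0, 8, 2);  λ_10+ρ ↦ (0, 8, 2);  λ_11+ρ ↦ (0, 8, 2)

The 11 indices split into 4 linkage classes (same alcove rep ⇔ same W_13-dot-orbit):

[[1, 4, 9, 10, 11], [2, 3], [5, 6, 7], [8]]


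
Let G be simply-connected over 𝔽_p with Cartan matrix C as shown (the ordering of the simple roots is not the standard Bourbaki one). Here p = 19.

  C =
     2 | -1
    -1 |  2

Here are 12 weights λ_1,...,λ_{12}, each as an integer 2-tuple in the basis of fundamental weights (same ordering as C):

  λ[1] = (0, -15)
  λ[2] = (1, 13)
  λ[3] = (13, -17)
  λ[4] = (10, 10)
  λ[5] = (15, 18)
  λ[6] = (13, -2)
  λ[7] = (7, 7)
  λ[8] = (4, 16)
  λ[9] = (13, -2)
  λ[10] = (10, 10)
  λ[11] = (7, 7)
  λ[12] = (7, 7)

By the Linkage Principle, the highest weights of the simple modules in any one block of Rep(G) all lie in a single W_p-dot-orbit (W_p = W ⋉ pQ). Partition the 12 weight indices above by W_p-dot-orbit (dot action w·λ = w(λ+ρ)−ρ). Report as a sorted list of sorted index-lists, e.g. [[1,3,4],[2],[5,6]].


Dynkin diagram of C (from the 2 off-diagonal −1 entries): A_2.

λ_j+ρ reflected into Ā_19 (⟨·,θ^∨⟩≤19); 2-tuples as given:

    λ_1 → (13, 1)
    λ_2 → (2, 14)
    λ_3 → (2, 14)
    λ_4 → (8, 8)
    λ_5 → (0, 3)
    λ_6 → (13, 1)
    λ_7 → (8, 8)
    λ_8 → (2, 14)
    λ_9 → (13, 1)
    λ_10 → (8, 8)
    λ_11 → (8, 8)
    λ_12 → (8, 8)

Partition of {1..12} into 4 W_19-dot-orbits:

[[1, 6, 9], [2, 3, 8], [4, 7, 10, 11, 12], [5]]


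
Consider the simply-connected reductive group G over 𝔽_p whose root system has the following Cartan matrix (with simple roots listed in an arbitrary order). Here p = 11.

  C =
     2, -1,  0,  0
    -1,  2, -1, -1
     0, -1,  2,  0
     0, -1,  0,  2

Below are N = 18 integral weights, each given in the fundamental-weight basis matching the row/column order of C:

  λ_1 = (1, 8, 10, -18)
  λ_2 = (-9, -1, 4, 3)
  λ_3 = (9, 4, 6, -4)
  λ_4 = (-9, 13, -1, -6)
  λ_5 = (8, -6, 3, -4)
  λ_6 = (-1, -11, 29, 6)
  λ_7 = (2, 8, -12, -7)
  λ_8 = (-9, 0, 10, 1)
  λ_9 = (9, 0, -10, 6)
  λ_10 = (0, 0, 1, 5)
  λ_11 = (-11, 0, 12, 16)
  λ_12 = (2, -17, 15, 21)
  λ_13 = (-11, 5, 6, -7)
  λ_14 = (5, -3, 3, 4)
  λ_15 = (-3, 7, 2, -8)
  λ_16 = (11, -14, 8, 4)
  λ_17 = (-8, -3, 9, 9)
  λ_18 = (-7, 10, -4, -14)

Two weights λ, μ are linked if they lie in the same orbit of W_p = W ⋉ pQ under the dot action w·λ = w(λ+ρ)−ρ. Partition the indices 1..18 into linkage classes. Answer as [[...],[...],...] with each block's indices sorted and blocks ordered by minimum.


Root system D_4: the 4×4 matrix C matches after relabeling.

W_11-reps of the 18 weights in Ā_11 (same 4-coord order as C):

  1: (3, 0, 6, 0)
  2: (0, 1, 3, 4)
  3: (1, 1, 2, 6)
  4: (5, 0, 3, 2)
  5: (0, 1, 3, 4)
  6: (5, 0, 3, 2)
  7: (5, 0, 3, 2)
  8: (0, 1, 3, 4)
  9: (2, 0, 1, 1)
  10: (1, 1, 2, 6)
  11: (1, 1, 2, 6)
  12: (3, 0, 6, 0)
  13: (0, 1, 3, 4)
  14: (4, 0, 2, 3)
  15: (1, 1, 2, 6)
  16: (1, 1, 2, 6)
  17: (2, 0, 1, 1)
  18: (3, 0, 6, 0)

6 distinct reps among the 18 weights ⇒ 6 W_11-linkage classes:

[[1, 12, 18], [2, 5, 8, 13], [3, 10, 11, 15, 16], [4, 6, 7], [9, 17], [14]]


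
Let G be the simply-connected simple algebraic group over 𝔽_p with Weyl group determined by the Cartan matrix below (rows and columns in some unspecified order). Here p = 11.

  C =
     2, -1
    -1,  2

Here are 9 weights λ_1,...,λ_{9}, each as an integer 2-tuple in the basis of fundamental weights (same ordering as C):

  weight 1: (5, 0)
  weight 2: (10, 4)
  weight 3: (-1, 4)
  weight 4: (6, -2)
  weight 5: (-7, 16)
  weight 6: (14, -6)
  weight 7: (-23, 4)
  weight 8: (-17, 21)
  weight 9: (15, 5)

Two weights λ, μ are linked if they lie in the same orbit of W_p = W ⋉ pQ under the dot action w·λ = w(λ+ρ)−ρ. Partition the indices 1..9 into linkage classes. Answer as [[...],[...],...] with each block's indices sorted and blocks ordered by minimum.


Cartan matrix: type A_2 (|W|=6); un-permuting the 2 rows.

Alcove-folded reps (p=11, 9 weights, presented ϖ-order):

    λ_1+ρ ↦ (6, 1)
    λ_2+ρ ↦ (6, 0)
    λ_3+ρ ↦ (0, 5)
    λ_4+ρ ↦ (6, 1)
    λ_5+ρ ↦ (0, 5)
    λ_6+ρ ↦ (6, 1)
    λ_7+ρ ↦ (6, 0)
    λ_8+ρ ↦ (0, 5)
    λ_9+ρ ↦ (0, 5)

Linkage partition of the 9 weights (3 classes, p=11):

[[1, 4, 6], [2, 7], [3, 5, 8, 9]]


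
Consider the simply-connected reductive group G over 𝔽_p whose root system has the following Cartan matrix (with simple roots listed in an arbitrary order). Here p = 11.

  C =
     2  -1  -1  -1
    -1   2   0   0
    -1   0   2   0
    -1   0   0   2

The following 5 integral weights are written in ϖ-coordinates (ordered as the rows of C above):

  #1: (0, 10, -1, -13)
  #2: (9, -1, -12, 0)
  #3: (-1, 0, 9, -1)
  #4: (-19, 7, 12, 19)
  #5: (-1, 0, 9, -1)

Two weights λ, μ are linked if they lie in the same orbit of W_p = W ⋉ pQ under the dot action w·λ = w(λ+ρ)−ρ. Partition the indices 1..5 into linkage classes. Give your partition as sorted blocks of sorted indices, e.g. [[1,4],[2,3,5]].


Dynkin diagram of C (from the 6 off-diagonal −1 entries): D_4.

Alcove-folded reps (p=11, 5 weights, presented ϖ-order):

  1: (0, 1, 10, 0) · 2: (0, 1, 10, 0) · 3: (0, 1, 10, 0) · 4: (1, 1, 2, 5) · 5: (0, 1, 10, 0)

Grouping the 5 weights by Ā_11-representative: 2 linkage classes.

[[1, 2, 3, 5], [4]]


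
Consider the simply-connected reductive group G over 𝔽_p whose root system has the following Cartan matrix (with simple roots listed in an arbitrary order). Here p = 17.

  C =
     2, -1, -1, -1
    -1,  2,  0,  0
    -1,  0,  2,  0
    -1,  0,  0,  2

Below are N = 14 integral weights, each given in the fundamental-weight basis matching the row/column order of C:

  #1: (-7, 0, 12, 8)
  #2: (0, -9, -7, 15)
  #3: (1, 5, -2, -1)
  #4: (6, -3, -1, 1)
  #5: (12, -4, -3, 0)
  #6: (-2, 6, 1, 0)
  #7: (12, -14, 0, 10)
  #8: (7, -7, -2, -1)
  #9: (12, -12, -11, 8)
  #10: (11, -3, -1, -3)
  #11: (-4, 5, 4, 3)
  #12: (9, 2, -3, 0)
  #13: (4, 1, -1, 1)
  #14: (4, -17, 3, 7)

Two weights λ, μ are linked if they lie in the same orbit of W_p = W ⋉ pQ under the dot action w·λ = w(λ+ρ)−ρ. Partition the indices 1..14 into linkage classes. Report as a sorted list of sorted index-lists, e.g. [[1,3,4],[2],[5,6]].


Root system D_4: the 4×4 matrix C matches after relabeling.

W_17-reps of the 14 weights in Ā_17 (same 4-coord order as C):

    λ_1+ρ ↦ (1, 5, 7, 3)
    λ_2+ρ ↦ (1, 5, 7, 3)
    λ_3+ρ ↦ (1, 6, 1, 0)
    λ_4+ρ ↦ (5, 2, 0, 2)
    λ_5+ρ ↦ (3, 3, 2, 1)
    λ_6+ρ ↦ (1, 6, 1, 0)
    λ_7+ρ ↦ (1, 5, 7, 3)
    λ_8+ρ ↦ (1, 6, 1, 0)
    λ_9+ρ ↦ (3, 3, 2, 1)
    λ_10+ρ ↦ (5, 2, 0, 2)
    λ_11+ρ ↦ (3, 3, 2, 1)
    λ_12+ρ ↦ (3, 3, 2, 1)
    λ_13+ρ ↦ (5, 2, 0, 2)
    λ_14+ρ ↦ (1, 5, 7, 3)

4 distinct reps among the 14 weights ⇒ 4 W_17-linkage classes:

[[1, 2, 7, 14], [3, 6, 8], [4, 10, 13], [5, 9, 11, 12]]


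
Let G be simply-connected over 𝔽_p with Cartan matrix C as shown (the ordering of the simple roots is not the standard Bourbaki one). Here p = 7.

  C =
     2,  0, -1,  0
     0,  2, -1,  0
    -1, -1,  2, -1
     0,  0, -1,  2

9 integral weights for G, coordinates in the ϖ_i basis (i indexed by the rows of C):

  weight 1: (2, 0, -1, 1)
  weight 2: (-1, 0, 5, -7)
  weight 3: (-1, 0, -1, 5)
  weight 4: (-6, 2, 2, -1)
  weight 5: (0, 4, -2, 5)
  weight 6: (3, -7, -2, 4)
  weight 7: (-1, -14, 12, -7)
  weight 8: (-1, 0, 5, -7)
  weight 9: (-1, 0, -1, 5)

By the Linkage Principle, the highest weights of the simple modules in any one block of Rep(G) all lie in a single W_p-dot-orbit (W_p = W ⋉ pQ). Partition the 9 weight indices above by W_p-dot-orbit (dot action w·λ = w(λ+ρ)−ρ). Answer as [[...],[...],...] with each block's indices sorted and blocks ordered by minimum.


Dynkin diagram of C (from the 6 off-diagonal −1 entries): D_4.

Alcove-folded reps (p=7, 9 weights, presented ϖ-order):

  1: (3, 1, 0, 2)
  2: (0, 1, 0, 6)
  3: (0, 1, 0, 6)
  4: (3, 1, 0, 2)
  5: (3, 1, 0, 2)
  6: (3, 1, 0, 2)
  7: (0, 1, 0, 6)
  8: (0, 1, 0, 6)
  9: (0, 1, 0, 6)

Partition of {1..9} into 2 W_7-dot-orbits:

[[1, 4, 5, 6], [2, 3, 7, 8, 9]]
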